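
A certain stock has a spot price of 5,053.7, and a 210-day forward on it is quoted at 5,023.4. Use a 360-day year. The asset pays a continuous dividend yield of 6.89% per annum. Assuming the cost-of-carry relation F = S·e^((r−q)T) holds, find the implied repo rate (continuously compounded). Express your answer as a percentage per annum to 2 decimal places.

5.86%

From F = S·e^((r−q)T): (r − q) = ln(F/S)/T
ln(5023.4/5053.7) = ln(0.994004) = -0.006014
(r − q) = -0.006014 / (210/360) = -0.010310
r = ln(F/S)/T + q = -0.010310 + 0.0689 = 0.058590
r = 5.86%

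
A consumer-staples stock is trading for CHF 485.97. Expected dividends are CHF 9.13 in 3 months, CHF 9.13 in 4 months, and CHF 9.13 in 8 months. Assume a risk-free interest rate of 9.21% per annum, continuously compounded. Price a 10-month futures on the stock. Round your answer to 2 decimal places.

PV(dividends) I = 9.13·e^(−0.0921·3/12) + 9.13·e^(−0.0921·4/12) + 9.13·e^(−0.0921·8/12)
I = 8.9222 + 8.8540 + 8.5863 = 26.3625
F = (S − I)·e^(rT) = (485.97 − 26.3625) · e^(0.0921·10/12)
= 459.6075 · e^0.076750 = 459.6075 × 1.079772 = CHF 496.27

CHF 496.27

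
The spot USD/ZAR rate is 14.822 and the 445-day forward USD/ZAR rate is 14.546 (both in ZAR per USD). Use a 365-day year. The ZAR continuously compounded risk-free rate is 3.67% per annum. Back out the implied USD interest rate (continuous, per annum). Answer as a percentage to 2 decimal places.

5.21%

F = S·e^((r_ZAR − r_USD)T) ⇒ r_USD = r_ZAR − ln(F/S)/T
ln(14.546/14.822) = -0.018797; /(445/365) = -0.015418
r_USD = 0.0367 + 0.015418 = 0.052118
r_USD = 5.21%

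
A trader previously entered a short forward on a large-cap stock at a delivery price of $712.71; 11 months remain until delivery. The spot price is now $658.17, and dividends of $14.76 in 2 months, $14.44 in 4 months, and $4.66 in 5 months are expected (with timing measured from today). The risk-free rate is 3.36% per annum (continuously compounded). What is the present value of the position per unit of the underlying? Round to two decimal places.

PV(remaining dividends) I = 14.76·e^(−0.0336·2/12) + 14.44·e^(−0.0336·4/12) + 4.66·e^(−0.0336·5/12) = 33.5520
Current forward F = (S − I)·e^(rT) = (658.17 − 33.5520)·e^(0.0336·11/12) = 624.6180 × 1.031279 = 644.1554
Value (long) = (F − K)·e^(−rT) = (644.1554 − 712.71) × 0.969669 = -66.4753
Short position value = −(long value) = $66.48

$66.48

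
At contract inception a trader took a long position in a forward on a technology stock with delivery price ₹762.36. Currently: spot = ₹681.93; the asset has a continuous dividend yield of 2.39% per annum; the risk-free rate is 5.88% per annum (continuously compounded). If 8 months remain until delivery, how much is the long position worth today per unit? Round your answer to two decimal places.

-₹61.90

Current fair forward for the remaining 8 months: F = S·e^((r − q)·T), (r − q) = 0.0588 − 0.0239 = 0.0349
F = 681.93 · e^(0.0349 × 8/12) = 681.93 × 1.023539 = 697.9820
Value of long forward = (F − K)·e^(−rT) = (697.9820 − 762.36) · e^(−0.0588·8/12)
= -64.3780 × 0.961558 = -61.90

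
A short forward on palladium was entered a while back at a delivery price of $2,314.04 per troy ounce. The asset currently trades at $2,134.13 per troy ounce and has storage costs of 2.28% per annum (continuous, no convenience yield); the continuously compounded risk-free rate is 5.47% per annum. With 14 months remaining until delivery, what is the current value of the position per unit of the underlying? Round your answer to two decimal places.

-$20.68 per troy ounce

Current fair forward for the remaining 14 months: F = S·e^((r + u)·T), (r + u) = 0.0547 + 0.0228 = 0.0775
F = 2134.13 · e^(0.0775 × 14/12) = 2134.13 × 1.09463028 = 2336.0833
Value of long forward = (F − K)·e^(−rT) = (2336.0833 − 2314.04) · e^(−0.0547·14/12)
= 22.0433 × 0.93817698 = 20.68
Short position value = −(long value) = -$20.68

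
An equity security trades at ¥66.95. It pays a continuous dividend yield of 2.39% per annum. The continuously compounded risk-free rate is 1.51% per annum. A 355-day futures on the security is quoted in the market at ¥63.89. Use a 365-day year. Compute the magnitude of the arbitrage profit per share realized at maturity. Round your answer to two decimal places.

Fair futures: F* = S·e^(carry·T), with carry = (r − q) = 0.0151 − 0.0239 = -0.0088
F* = 66.95 · e^(-0.0088 × 355/365) = 66.95 · e^-0.008559 = 66.95 × 0.991478 = ¥66.3795
Market ¥63.89 < fair ¥66.3795: forward underpriced → reverse cash-and-carry (short spot, go long the forward).
At maturity, profit = |F_mkt − F*| = |63.89 − 66.3795| = ¥2.49 per share

¥2.49 per share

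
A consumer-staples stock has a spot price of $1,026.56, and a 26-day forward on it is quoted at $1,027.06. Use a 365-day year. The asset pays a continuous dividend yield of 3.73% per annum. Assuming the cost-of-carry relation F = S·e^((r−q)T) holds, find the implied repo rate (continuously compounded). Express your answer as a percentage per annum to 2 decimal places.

4.41%

From F = S·e^((r−q)T): (r − q) = ln(F/S)/T
ln(1027.06/1026.56) = ln(1.000487) = 0.000487
(r − q) = 0.000487 / (26/365) = 0.006837
r = ln(F/S)/T + q = 0.006837 + 0.0373 = 0.044137
r = 4.41%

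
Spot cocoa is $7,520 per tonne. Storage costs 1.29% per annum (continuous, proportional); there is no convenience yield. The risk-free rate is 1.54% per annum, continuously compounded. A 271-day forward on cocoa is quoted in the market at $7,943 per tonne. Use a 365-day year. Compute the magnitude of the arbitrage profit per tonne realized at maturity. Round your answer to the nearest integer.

$263 per tonne

Fair forward: F* = S·e^(carry·T), with carry = (r + u) = 0.0154 + 0.0129 = 0.0283
F* = 7520 · e^(0.0283 × 271/365) = 7520 · e^0.021012 = 7520 × 1.021234 = $7679.6797
Market $7943 > fair $7679.6797: forward overpriced → cash-and-carry (buy spot, short the forward).
At maturity, profit = |F_mkt − F*| = |7943 − 7679.6797| = $263 per tonne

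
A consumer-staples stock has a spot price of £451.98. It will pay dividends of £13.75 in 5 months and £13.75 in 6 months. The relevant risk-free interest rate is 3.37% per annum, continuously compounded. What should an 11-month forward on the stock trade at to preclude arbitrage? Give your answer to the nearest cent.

£438.23

PV(dividends) I = 13.75·e^(−0.0337·5/12) + 13.75·e^(−0.0337·6/12)
I = 13.5583 + 13.5203 = 27.0786
F = (S − I)·e^(rT) = (451.98 − 27.0786) · e^(0.0337·11/12)
= 424.9014 · e^0.030892 = 424.9014 × 1.031374 = £438.23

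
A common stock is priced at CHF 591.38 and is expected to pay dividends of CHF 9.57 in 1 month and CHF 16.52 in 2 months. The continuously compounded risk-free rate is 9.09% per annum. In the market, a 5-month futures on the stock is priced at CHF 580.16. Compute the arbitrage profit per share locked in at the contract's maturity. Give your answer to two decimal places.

CHF 7.28 per share

PV(dividends) I = 9.57·e^(−0.0909·1/12) + 16.52·e^(−0.0909·2/12) = 25.7694
Fair futures F* = (S − I)·e^(rT) = (591.38 − 25.7694)·e^0.037875 = 565.6106 × 1.038601 = 587.4437
Market CHF 580.16 < fair 587.4437: forward underpriced → reverse cash-and-carry (short the stock, invest proceeds at r, pay the dividends, go long the forward).
Profit at T = |F_mkt − F*| = |580.16 − 587.4437| = CHF 7.28 per share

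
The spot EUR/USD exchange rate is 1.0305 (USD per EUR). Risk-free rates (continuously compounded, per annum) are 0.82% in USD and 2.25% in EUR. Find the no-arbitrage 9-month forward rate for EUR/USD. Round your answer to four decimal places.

1.0195

F = S·e^((r_USD − r_EUR)T) = 1.0305 · e^((0.0082 − 0.0225) × 9/12)
= 1.0305 · e^-0.010725 = 1.0305 × 0.989332
F = 1.0195 USD per EUR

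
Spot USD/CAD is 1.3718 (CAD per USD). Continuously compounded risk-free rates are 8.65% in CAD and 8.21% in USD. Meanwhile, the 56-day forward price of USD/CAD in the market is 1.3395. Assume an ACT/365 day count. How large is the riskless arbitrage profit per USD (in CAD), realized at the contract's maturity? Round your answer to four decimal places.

Fair forward: F* = S·e^(carry·T), with carry = (r_CAD − r_USD) = 0.0865 − 0.0821 = 0.0044
F* = 1.3718 · e^(0.0044 × 56/365) = 1.3718 · e^0.000675 = 1.3718 × 1.000675 = 1.3727
Market 1.3395 < fair 1.3727: forward underpriced → reverse cash-and-carry (short spot, go long the forward).
At maturity, profit = |F_mkt − F*| = |1.3395 − 1.3727| = 0.0332 per USD (in CAD)

0.0332 per USD (in CAD)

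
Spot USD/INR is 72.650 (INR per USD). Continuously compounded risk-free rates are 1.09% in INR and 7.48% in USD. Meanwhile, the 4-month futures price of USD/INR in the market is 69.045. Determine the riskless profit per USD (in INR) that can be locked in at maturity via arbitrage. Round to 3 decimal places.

Fair futures: F* = S·e^(carry·T), with carry = (r_INR − r_USD) = 0.0109 − 0.0748 = -0.0639
F* = 72.650 · e^(-0.0639 × 4/12) = 72.650 · e^-0.021300 = 72.650 × 0.978925 = 71.1189
Market 69.045 < fair 71.1189: forward underpriced → reverse cash-and-carry (short spot, go long the forward).
At maturity, profit = |F_mkt − F*| = |69.045 − 71.1189| = 2.074 per USD (in INR)

2.074 per USD (in INR)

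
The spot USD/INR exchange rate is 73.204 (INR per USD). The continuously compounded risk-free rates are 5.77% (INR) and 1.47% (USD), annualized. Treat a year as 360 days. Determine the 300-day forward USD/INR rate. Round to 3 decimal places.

F = S·e^((r_INR − r_USD)T) = 73.204 · e^((0.0577 − 0.0147) × 300/360)
= 73.204 · e^0.035833 = 73.204 × 1.036483
F = 75.875 INR per USD

75.875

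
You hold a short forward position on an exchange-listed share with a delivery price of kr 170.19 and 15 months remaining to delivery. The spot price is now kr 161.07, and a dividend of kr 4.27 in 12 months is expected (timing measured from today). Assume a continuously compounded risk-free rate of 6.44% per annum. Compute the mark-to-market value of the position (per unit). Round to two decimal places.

-kr 0.04

PV(remaining dividends) I = 4.27·e^(−0.0644·12/12) = 4.0037
Current forward F = (S − I)·e^(rT) = (161.07 − 4.0037)·e^(0.0644·15/12) = 157.0663 × 1.083829 = 170.2330
Value (long) = (F − K)·e^(−rT) = (170.2330 − 170.19) × 0.922655 = 0.0397
Short position value = −(long value) = -kr 0.04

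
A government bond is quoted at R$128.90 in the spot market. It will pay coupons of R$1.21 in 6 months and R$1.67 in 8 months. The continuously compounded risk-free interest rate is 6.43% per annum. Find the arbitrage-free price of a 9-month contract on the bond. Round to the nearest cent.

PV(coupons) I = 1.21·e^(−0.0643·6/12) + 1.67·e^(−0.0643·8/12)
I = 1.1717 + 1.5999 = 2.7716
F = (S − I)·e^(rT) = (128.90 − 2.7716) · e^(0.0643·9/12)
= 126.1284 · e^0.048225 = 126.1284 × 1.049407 = R$132.36

R$132.36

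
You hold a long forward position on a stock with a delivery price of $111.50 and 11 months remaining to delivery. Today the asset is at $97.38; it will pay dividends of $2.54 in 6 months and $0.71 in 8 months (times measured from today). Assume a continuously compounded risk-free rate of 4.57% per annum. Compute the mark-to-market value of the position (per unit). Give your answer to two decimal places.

-$12.72

PV(remaining dividends) I = 2.54·e^(−0.0457·6/12) + 0.71·e^(−0.0457·8/12) = 3.1713
Current forward F = (S − I)·e^(rT) = (97.38 − 3.1713)·e^(0.0457·11/12) = 94.2087 × 1.042782 = 98.2391
Value (long) = (F − K)·e^(−rT) = (98.2391 − 111.50) × 0.958974 = -12.7169
Value = -$12.72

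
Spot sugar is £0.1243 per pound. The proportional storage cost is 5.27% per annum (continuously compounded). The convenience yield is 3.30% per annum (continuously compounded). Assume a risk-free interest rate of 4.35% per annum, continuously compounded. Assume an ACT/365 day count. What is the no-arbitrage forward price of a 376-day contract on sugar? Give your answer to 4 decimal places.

Net carry = r + u − y = 0.0435 + 0.0527 − 0.0330 = 0.0632
F = S·e^((r+u−y)T) = 0.1243 · e^(0.0632 × 376/365) = 0.1243 · e^0.065105
= 0.1243 × 1.067271 = £0.1327 per pound

£0.1327 per pound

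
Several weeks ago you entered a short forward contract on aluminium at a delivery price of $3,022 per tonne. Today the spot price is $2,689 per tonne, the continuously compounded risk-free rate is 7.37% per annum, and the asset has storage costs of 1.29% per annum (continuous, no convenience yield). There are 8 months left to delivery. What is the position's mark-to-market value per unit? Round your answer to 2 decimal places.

Current fair forward for the remaining 8 months: F = S·e^((r + u)·T), (r + u) = 0.0737 + 0.0129 = 0.0866
F = 2689 · e^(0.0866 × 8/12) = 2689 × 1.05943244 = 2848.8138
Value of long forward = (F − K)·e^(−rT) = (2848.8138 − 3022) · e^(−0.0737·8/12)
= -173.1862 × 0.95205418 = -164.88
Short position value = −(long value) = $164.88

$164.88 per tonne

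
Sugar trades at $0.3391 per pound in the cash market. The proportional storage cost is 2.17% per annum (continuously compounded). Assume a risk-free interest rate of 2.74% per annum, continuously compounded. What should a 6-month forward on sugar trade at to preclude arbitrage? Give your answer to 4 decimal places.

$0.3475 per pound

Net carry = r + u − y = 0.0274 + 0.0217 − 0.0000 = 0.0491
F = S·e^((r+u−y)T) = 0.3391 · e^(0.0491 × 6/12) = 0.3391 · e^0.024550
= 0.3391 × 1.024854 = $0.3475 per pound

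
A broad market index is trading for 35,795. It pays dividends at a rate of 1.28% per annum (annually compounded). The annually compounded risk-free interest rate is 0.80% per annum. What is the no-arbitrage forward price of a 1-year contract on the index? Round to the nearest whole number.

35,625

F = S · (1+r)^T / (1+q)^T
= 35795 × 1.008000 / 1.012800 = 35795 × 0.995261
F = 35,625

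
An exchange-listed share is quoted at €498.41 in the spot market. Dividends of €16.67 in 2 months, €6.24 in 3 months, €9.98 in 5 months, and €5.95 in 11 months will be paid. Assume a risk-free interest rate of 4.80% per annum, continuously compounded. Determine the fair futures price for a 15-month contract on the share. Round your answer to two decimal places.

PV(dividends) I = 16.67·e^(−0.0480·2/12) + 6.24·e^(−0.0480·3/12) + 9.98·e^(−0.0480·5/12) + 5.95·e^(−0.0480·11/12)
I = 16.5372 + 6.1656 + 9.7824 + 5.6939 = 38.1791
F = (S − I)·e^(rT) = (498.41 − 38.1791) · e^(0.0480·15/12)
= 460.2309 · e^0.060000 = 460.2309 × 1.061837 = €488.69

€488.69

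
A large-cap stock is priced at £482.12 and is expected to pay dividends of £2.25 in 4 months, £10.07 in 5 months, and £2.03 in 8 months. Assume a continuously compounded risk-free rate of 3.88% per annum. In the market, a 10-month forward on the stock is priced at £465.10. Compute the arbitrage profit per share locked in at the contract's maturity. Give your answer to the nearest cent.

PV(dividends) I = 2.25·e^(−0.0388·4/12) + 10.07·e^(−0.0388·5/12) + 2.03·e^(−0.0388·8/12) = 14.1078
Fair forward F* = (S − I)·e^(rT) = (482.12 − 14.1078)·e^0.032333 = 468.0122 × 1.032861 = 483.3915
Market £465.10 < fair 483.3915: forward underpriced → reverse cash-and-carry (short the stock, invest proceeds at r, pay the dividends, go long the forward).
Profit at T = |F_mkt − F*| = |465.10 − 483.3915| = £18.29 per share

£18.29 per share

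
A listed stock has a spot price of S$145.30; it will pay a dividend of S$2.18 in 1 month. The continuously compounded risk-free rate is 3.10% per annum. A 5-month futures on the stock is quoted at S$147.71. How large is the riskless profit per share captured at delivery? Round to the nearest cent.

S$2.72 per share

PV(dividends) I = 2.18·e^(−0.0310·1/12) = 2.1744
Fair futures F* = (S − I)·e^(rT) = (145.30 − 2.1744)·e^0.012917 = 143.1256 × 1.013001 = 144.9864
Market S$147.71 > fair 144.9864: forward overpriced → cash-and-carry (borrow at r, buy the stock and collect the dividends, short the forward).
Profit at T = |F_mkt − F*| = |147.71 − 144.9864| = S$2.72 per share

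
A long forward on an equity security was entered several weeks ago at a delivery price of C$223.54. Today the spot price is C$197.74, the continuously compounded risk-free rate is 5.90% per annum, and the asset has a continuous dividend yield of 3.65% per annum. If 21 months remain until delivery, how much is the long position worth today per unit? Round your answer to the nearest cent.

Current fair forward for the remaining 21 months: F = S·e^((r − q)·T), (r − q) = 0.0590 − 0.0365 = 0.0225
F = 197.74 · e^(0.0225 × 21/12) = 197.74 × 1.040160 = 205.6812
Value of long forward = (F − K)·e^(−rT) = (205.6812 − 223.54) · e^(−0.0590·21/12)
= -17.8588 × 0.901901 = -16.11

-C$16.11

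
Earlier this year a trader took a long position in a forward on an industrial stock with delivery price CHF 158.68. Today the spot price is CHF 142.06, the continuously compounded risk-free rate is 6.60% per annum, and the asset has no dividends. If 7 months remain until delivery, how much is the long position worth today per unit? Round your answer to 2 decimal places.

-CHF 10.63

Current fair forward for the remaining 7 months: F = S·e^(r·T), r = 0.0660
F = 142.06 · e^(0.0660 × 7/12) = 142.06 × 1.039251 = 147.6360
Value of long forward = (F − K)·e^(−rT) = (147.6360 − 158.68) · e^(−0.0660·7/12)
= -11.0440 × 0.962232 = -10.63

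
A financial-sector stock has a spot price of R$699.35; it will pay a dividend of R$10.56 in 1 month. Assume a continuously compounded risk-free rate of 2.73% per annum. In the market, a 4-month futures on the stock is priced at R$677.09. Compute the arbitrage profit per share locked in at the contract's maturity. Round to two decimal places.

PV(dividends) I = 10.56·e^(−0.0273·1/12) = 10.5360
Fair futures F* = (S − I)·e^(rT) = (699.35 − 10.5360)·e^0.009100 = 688.8140 × 1.009142 = 695.1111
Market R$677.09 < fair 695.1111: forward underpriced → reverse cash-and-carry (short the stock, invest proceeds at r, pay the dividends, go long the forward).
Profit at T = |F_mkt − F*| = |677.09 − 695.1111| = R$18.02 per share

R$18.02 per share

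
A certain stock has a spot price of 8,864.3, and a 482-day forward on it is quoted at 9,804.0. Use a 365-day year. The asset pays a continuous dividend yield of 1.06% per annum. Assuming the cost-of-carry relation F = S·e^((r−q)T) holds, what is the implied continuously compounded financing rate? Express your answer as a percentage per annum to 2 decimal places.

From F = S·e^((r−q)T): (r − q) = ln(F/S)/T
ln(9804.0/8864.3) = ln(1.106009) = 0.100758
(r − q) = 0.100758 / (482/365) = 0.076300
r = ln(F/S)/T + q = 0.076300 + 0.0106 = 0.086900
r = 8.69%

8.69%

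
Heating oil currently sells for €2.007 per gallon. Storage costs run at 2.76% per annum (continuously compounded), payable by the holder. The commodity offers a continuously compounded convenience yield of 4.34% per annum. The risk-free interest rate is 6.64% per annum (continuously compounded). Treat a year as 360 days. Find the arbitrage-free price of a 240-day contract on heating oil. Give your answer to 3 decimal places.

€2.076 per gallon

Net carry = r + u − y = 0.0664 + 0.0276 − 0.0434 = 0.0506
F = S·e^((r+u−y)T) = 2.007 · e^(0.0506 × 240/360) = 2.007 · e^0.033733
= 2.007 × 1.034308 = €2.076 per gallon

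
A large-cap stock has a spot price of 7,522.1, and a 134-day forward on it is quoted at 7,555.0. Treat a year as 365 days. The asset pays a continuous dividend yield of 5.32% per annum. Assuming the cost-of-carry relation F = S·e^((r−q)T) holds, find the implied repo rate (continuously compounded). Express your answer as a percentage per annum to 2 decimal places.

From F = S·e^((r−q)T): (r − q) = ln(F/S)/T
ln(7555.0/7522.1) = ln(1.004374) = 0.004364
(r − q) = 0.004364 / (134/365) = 0.011887
r = ln(F/S)/T + q = 0.011887 + 0.0532 = 0.065087
r = 6.51%

6.51%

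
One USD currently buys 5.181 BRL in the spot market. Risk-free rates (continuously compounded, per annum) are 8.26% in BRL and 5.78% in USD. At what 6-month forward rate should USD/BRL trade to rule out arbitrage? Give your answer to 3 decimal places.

5.246

F = S·e^((r_BRL − r_USD)T) = 5.181 · e^((0.0826 − 0.0578) × 6/12)
= 5.181 · e^0.012400 = 5.181 × 1.012477
F = 5.246 BRL per USD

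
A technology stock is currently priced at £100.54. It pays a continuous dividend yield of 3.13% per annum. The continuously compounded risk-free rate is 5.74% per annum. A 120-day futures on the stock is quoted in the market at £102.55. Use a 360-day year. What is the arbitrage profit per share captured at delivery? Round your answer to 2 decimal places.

Fair futures: F* = S·e^(carry·T), with carry = (r − q) = 0.0574 − 0.0313 = 0.0261
F* = 100.54 · e^(0.0261 × 120/360) = 100.54 · e^0.008700 = 100.54 × 1.008738 = £101.4185
Market £102.55 > fair £101.4185: forward overpriced → cash-and-carry (buy spot, short the forward).
At maturity, profit = |F_mkt − F*| = |102.55 − 101.4185| = £1.13 per share

£1.13 per share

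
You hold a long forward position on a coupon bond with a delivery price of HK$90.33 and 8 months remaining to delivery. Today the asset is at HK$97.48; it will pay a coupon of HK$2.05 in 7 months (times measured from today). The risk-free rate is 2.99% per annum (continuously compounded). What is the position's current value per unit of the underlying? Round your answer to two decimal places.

HK$6.92

PV(remaining coupons) I = 2.05·e^(−0.0299·7/12) = 2.0146
Current forward F = (S − I)·e^(rT) = (97.48 − 2.0146)·e^(0.0299·8/12) = 95.4654 × 1.020133 = 97.3874
Value (long) = (F − K)·e^(−rT) = (97.3874 − 90.33) × 0.980264 = 6.9181
Value = HK$6.92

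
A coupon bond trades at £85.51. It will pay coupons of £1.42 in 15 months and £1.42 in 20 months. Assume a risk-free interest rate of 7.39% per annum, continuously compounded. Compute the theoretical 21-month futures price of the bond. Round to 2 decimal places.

PV(coupons) I = 1.42·e^(−0.0739·15/12) + 1.42·e^(−0.0739·20/12)
I = 1.2947 + 1.2554 = 2.5501
F = (S − I)·e^(rT) = (85.51 − 2.5501) · e^(0.0739·21/12)
= 82.9599 · e^0.129325 = 82.9599 × 1.138060 = £94.41

£94.41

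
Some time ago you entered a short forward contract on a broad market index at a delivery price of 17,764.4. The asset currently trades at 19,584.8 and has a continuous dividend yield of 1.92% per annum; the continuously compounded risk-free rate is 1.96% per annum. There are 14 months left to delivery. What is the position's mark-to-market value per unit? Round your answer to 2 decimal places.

Current fair forward for the remaining 14 months: F = S·e^((r − q)·T), (r − q) = 0.0196 − 0.0192 = 0.0004
F = 19584.8 · e^(0.0004 × 14/12) = 19584.8 × 1.00046678 = 19593.9418
Value of long forward = (F − K)·e^(−rT) = (19593.9418 − 17764.4) · e^(−0.0196·14/12)
= 1829.5418 × 0.97739279 = 1788.18
Short position value = −(long value) = -1788.18

-1788.18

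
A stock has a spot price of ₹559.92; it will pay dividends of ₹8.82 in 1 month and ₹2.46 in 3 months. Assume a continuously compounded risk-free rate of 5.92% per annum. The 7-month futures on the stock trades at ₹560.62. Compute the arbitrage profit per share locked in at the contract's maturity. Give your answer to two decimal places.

PV(dividends) I = 8.82·e^(−0.0592·1/12) + 2.46·e^(−0.0592·3/12) = 11.2005
Fair futures F* = (S − I)·e^(rT) = (559.92 − 11.2005)·e^0.034533 = 548.7195 × 1.035136 = 567.9993
Market ₹560.62 < fair 567.9993: forward underpriced → reverse cash-and-carry (short the stock, invest proceeds at r, pay the dividends, go long the forward).
Profit at T = |F_mkt − F*| = |560.62 − 567.9993| = ₹7.38 per share

₹7.38 per share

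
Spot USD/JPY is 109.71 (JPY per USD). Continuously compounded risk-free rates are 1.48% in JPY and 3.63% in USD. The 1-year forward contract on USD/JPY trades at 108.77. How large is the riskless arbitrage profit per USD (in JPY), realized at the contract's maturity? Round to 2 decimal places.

1.39 per USD (in JPY)

Fair forward: F* = S·e^(carry·T), with carry = (r_JPY − r_USD) = 0.0148 − 0.0363 = -0.0215
F* = 109.71 · e^(-0.0215 × 1) = 109.71 · e^-0.021500 = 109.71 × 0.978729 = 107.3764
Market 108.77 > fair 107.3764: forward overpriced → cash-and-carry (buy spot, short the forward).
At maturity, profit = |F_mkt − F*| = |108.77 − 107.3764| = 1.39 per USD (in JPY)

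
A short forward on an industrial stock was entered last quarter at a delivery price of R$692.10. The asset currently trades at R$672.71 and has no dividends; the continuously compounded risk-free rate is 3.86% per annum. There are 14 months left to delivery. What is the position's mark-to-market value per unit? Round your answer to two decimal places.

-R$11.09

Current fair forward for the remaining 14 months: F = S·e^(r·T), r = 0.0386
F = 672.71 · e^(0.0386 × 14/12) = 672.71 × 1.046063 = 703.6970
Value of long forward = (F − K)·e^(−rT) = (703.6970 − 692.10) · e^(−0.0386·14/12)
= 11.5970 × 0.955966 = 11.09
Short position value = −(long value) = -R$11.09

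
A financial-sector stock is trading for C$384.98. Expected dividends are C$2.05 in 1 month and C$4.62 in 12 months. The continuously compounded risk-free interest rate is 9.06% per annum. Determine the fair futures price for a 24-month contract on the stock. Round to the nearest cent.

C$453.96

PV(dividends) I = 2.05·e^(−0.0906·1/12) + 4.62·e^(−0.0906·12/12)
I = 2.0346 + 4.2198 = 6.2544
F = (S − I)·e^(rT) = (384.98 − 6.2544) · e^(0.0906·24/12)
= 378.7256 · e^0.181200 = 378.7256 × 1.198655 = C$453.96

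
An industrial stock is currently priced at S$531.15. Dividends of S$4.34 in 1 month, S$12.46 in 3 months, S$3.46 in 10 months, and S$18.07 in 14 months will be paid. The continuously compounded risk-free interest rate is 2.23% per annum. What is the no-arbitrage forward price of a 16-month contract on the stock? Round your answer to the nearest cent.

S$508.32

PV(dividends) I = 4.34·e^(−0.0223·1/12) + 12.46·e^(−0.0223·3/12) + 3.46·e^(−0.0223·10/12) + 18.07·e^(−0.0223·14/12)
I = 4.3319 + 12.3907 + 3.3963 + 17.6059 = 37.7248
F = (S − I)·e^(rT) = (531.15 − 37.7248) · e^(0.0223·16/12)
= 493.4252 · e^0.029733 = 493.4252 × 1.030179 = S$508.32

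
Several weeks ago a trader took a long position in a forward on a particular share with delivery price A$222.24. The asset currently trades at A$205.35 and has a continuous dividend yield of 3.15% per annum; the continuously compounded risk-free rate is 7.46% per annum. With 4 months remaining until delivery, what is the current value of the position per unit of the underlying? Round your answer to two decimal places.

-A$13.58

Current fair forward for the remaining 4 months: F = S·e^((r − q)·T), (r − q) = 0.0746 − 0.0315 = 0.0431
F = 205.35 · e^(0.0431 × 4/12) = 205.35 × 1.014470 = 208.3214
Value of long forward = (F − K)·e^(−rT) = (208.3214 − 222.24) · e^(−0.0746·4/12)
= -13.9186 × 0.975440 = -13.58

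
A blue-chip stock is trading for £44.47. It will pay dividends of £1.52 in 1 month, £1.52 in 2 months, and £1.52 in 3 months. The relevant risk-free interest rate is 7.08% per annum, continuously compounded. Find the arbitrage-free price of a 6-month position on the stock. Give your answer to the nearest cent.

PV(dividends) I = 1.52·e^(−0.0708·1/12) + 1.52·e^(−0.0708·2/12) + 1.52·e^(−0.0708·3/12)
I = 1.5111 + 1.5022 + 1.4933 = 4.5066
F = (S − I)·e^(rT) = (44.47 − 4.5066) · e^(0.0708·6/12)
= 39.9634 · e^0.035400 = 39.9634 × 1.036034 = £41.40

£41.40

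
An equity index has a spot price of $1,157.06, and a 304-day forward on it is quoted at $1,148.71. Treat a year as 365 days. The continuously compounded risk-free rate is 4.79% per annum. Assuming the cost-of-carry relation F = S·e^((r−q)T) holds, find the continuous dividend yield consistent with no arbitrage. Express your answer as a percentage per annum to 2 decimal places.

5.66%

From F = S·e^((r−q)T): (r − q) = ln(F/S)/T
ln(1148.71/1157.06) = ln(0.992783) = -0.007243
(r − q) = -0.007243 / (304/365) = -0.008696
q = r − ln(F/S)/T = 0.0479 + 0.008696 = 0.056596
q = 5.66%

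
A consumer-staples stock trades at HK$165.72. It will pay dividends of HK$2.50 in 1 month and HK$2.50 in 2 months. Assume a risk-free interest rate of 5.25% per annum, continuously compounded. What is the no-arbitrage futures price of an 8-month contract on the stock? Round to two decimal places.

HK$166.48

PV(dividends) I = 2.50·e^(−0.0525·1/12) + 2.50·e^(−0.0525·2/12)
I = 2.4891 + 2.4782 = 4.9673
F = (S − I)·e^(rT) = (165.72 − 4.9673) · e^(0.0525·8/12)
= 160.7527 · e^0.035000 = 160.7527 × 1.035620 = HK$166.48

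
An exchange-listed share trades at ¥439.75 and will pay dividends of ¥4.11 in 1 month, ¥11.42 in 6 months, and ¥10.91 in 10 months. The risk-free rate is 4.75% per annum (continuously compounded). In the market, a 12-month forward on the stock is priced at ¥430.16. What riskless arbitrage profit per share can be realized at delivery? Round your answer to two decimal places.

¥4.00 per share

PV(dividends) I = 4.11·e^(−0.0475·1/12) + 11.42·e^(−0.0475·6/12) + 10.91·e^(−0.0475·10/12) = 25.7323
Fair forward F* = (S − I)·e^(rT) = (439.75 − 25.7323)·e^0.047500 = 414.0177 × 1.048646 = 434.1580
Market ¥430.16 < fair 434.1580: forward underpriced → reverse cash-and-carry (short the stock, invest proceeds at r, pay the dividends, go long the forward).
Profit at T = |F_mkt − F*| = |430.16 − 434.1580| = ¥4.00 per share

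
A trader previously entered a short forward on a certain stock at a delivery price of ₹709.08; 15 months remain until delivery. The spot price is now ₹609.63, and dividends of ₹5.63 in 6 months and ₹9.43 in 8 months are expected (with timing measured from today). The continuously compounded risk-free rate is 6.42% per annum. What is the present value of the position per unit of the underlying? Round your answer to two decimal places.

PV(remaining dividends) I = 5.63·e^(−0.0642·6/12) + 9.43·e^(−0.0642·8/12) = 14.4871
Current forward F = (S − I)·e^(rT) = (609.63 − 14.4871)·e^(0.0642·15/12) = 595.1429 × 1.083558 = 644.8719
Value (long) = (F − K)·e^(−rT) = (644.8719 − 709.08) × 0.922886 = -59.2568
Short position value = −(long value) = ₹59.26

₹59.26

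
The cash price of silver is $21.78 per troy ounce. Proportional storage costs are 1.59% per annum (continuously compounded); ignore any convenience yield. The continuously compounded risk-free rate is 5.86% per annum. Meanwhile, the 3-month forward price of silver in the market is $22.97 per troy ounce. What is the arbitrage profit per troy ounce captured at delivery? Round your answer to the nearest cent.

$0.78 per troy ounce

Fair forward: F* = S·e^(carry·T), with carry = (r + u) = 0.0586 + 0.0159 = 0.0745
F* = 21.78 · e^(0.0745 × 3/12) = 21.78 · e^0.018625 = 21.78 × 1.018800 = $22.1895
Market $22.97 > fair $22.1895: forward overpriced → cash-and-carry (buy spot, short the forward).
At maturity, profit = |F_mkt − F*| = |22.97 − 22.1895| = $0.78 per troy ounce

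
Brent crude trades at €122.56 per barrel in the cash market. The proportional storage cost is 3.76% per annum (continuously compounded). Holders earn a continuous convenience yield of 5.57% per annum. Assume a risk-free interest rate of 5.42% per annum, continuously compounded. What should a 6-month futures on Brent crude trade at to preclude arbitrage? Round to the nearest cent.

Net carry = r + u − y = 0.0542 + 0.0376 − 0.0557 = 0.0361
F = S·e^((r+u−y)T) = 122.56 · e^(0.0361 × 6/12) = 122.56 · e^0.018050
= 122.56 × 1.018214 = €124.79 per barrel

€124.79 per barrel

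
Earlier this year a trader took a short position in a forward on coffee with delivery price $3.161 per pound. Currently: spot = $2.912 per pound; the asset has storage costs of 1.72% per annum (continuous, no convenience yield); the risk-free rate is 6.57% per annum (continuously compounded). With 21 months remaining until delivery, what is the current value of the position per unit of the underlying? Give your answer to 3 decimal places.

-$0.183 per pound

Current fair forward for the remaining 21 months: F = S·e^((r + u)·T), (r + u) = 0.0657 + 0.0172 = 0.0829
F = 2.912 · e^(0.0829 × 21/12) = 2.912 × 1.156126 = 3.3666
Value of long forward = (F − K)·e^(−rT) = (3.3666 − 3.161) · e^(−0.0657·21/12)
= 0.2056 × 0.891388 = 0.183
Short position value = −(long value) = -$0.183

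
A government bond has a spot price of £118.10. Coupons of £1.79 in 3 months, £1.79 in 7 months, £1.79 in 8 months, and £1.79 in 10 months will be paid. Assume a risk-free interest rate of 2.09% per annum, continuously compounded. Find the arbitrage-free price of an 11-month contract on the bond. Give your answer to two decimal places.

£113.17

PV(coupons) I = 1.79·e^(−0.0209·3/12) + 1.79·e^(−0.0209·7/12) + 1.79·e^(−0.0209·8/12) + 1.79·e^(−0.0209·10/12)
I = 1.7807 + 1.7683 + 1.7652 + 1.7591 = 7.0733
F = (S − I)·e^(rT) = (118.10 − 7.0733) · e^(0.0209·11/12)
= 111.0267 · e^0.019158 = 111.0267 × 1.019343 = £113.17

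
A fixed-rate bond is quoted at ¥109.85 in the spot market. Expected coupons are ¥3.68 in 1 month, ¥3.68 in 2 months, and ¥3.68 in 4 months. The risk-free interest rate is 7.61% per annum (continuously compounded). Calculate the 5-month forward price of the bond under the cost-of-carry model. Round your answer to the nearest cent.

¥102.16

PV(coupons) I = 3.68·e^(−0.0761·1/12) + 3.68·e^(−0.0761·2/12) + 3.68·e^(−0.0761·4/12)
I = 3.6567 + 3.6336 + 3.5878 = 10.8781
F = (S − I)·e^(rT) = (109.85 − 10.8781) · e^(0.0761·5/12)
= 98.9719 · e^0.031708 = 98.9719 × 1.032216 = ¥102.16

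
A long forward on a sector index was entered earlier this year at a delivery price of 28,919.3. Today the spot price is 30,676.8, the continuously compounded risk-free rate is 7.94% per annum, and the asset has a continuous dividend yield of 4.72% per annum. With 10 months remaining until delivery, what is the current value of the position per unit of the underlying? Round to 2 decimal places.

2425.86

Current fair forward for the remaining 10 months: F = S·e^((r − q)·T), (r − q) = 0.0794 − 0.0472 = 0.0322
F = 30676.8 · e^(0.0322 × 10/12) = 30676.8 × 1.02719659 = 31511.1044
Value of long forward = (F − K)·e^(−rT) = (31511.1044 − 28919.3) · e^(−0.0794·10/12)
= 2591.8044 × 0.93597486 = 2425.86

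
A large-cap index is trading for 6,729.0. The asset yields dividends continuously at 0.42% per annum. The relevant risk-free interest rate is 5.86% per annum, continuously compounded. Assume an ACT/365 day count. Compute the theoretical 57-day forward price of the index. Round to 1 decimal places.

F = S·e^((r − q)T) = 6729.0 · e^((0.0586 − 0.0042) × 57/365)
= 6729.0 · e^0.008495 = 6729.0 × 1.008531
F = 6,786.4

6,786.4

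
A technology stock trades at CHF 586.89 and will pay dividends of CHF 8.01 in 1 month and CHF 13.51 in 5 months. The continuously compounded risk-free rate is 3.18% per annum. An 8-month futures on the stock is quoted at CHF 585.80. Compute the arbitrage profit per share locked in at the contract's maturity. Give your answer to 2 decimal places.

PV(dividends) I = 8.01·e^(−0.0318·1/12) + 13.51·e^(−0.0318·5/12) = 21.3210
Fair futures F* = (S − I)·e^(rT) = (586.89 − 21.3210)·e^0.021200 = 565.5690 × 1.021426 = 577.6869
Market CHF 585.80 > fair 577.6869: forward overpriced → cash-and-carry (borrow at r, buy the stock and collect the dividends, short the forward).
Profit at T = |F_mkt − F*| = |585.80 − 577.6869| = CHF 8.11 per share

CHF 8.11 per share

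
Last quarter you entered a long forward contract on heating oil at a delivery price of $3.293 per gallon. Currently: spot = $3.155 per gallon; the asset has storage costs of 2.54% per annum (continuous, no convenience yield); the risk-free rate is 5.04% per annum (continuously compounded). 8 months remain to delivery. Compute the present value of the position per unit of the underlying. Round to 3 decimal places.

Current fair forward for the remaining 8 months: F = S·e^((r + u)·T), (r + u) = 0.0504 + 0.0254 = 0.0758
F = 3.155 · e^(0.0758 × 8/12) = 3.155 × 1.051832 = 3.3185
Value of long forward = (F − K)·e^(−rT) = (3.3185 − 3.293) · e^(−0.0504·8/12)
= 0.0255 × 0.966958 = 0.025

$0.025 per gallon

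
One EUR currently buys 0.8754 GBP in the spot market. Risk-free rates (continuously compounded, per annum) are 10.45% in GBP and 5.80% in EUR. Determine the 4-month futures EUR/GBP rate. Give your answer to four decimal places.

0.8891

F = S·e^((r_GBP − r_EUR)T) = 0.8754 · e^((0.1045 − 0.0580) × 4/12)
= 0.8754 · e^0.015500 = 0.8754 × 1.015621
F = 0.8891 GBP per EUR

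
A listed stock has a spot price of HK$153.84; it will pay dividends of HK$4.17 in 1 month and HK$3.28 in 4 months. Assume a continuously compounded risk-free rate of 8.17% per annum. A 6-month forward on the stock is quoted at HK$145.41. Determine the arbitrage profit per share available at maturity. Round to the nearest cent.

PV(dividends) I = 4.17·e^(−0.0817·1/12) + 3.28·e^(−0.0817·4/12) = 7.3336
Fair forward F* = (S − I)·e^(rT) = (153.84 − 7.3336)·e^0.040850 = 146.5064 × 1.041696 = 152.6151
Market HK$145.41 < fair 152.6151: forward underpriced → reverse cash-and-carry (short the stock, invest proceeds at r, pay the dividends, go long the forward).
Profit at T = |F_mkt − F*| = |145.41 − 152.6151| = HK$7.21 per share

HK$7.21 per share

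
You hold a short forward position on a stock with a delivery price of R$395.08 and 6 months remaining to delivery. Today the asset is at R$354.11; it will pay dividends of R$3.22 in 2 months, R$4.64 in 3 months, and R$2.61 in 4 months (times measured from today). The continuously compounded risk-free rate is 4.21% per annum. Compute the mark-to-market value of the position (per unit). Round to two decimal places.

R$43.10

PV(remaining dividends) I = 3.22·e^(−0.0421·2/12) + 4.64·e^(−0.0421·3/12) + 2.61·e^(−0.0421·4/12) = 10.3625
Current forward F = (S − I)·e^(rT) = (354.11 − 10.3625)·e^(0.0421·6/12) = 343.7475 × 1.021273 = 351.0600
Value (long) = (F − K)·e^(−rT) = (351.0600 − 395.08) × 0.979170 = -43.1031
Short position value = −(long value) = R$43.10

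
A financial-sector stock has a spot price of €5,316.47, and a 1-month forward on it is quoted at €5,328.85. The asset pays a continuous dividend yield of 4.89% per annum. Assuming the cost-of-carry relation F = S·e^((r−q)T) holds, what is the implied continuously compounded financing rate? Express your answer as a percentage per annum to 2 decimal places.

7.68%

From F = S·e^((r−q)T): (r − q) = ln(F/S)/T
ln(5328.85/5316.47) = ln(1.002329) = 0.002326
(r − q) = 0.002326 / (1/12) = 0.027912
r = ln(F/S)/T + q = 0.027912 + 0.0489 = 0.076812
r = 7.68%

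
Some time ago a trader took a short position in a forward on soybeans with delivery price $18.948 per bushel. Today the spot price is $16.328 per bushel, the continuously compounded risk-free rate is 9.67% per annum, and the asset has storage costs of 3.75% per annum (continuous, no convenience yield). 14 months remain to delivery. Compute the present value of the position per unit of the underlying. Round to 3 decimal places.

Current fair forward for the remaining 14 months: F = S·e^((r + u)·T), (r + u) = 0.0967 + 0.0375 = 0.1342
F = 16.328 · e^(0.1342 × 14/12) = 16.328 × 1.169489 = 19.0954
Value of long forward = (F − K)·e^(−rT) = (19.0954 − 18.948) · e^(−0.0967·14/12)
= 0.1474 × 0.893314 = 0.132
Short position value = −(long value) = -$0.132

-$0.132 per bushel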